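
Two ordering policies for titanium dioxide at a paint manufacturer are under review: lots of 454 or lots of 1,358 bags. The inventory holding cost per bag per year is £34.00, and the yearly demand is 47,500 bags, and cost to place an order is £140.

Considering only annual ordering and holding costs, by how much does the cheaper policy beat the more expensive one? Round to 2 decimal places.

Annual cost at Q: ordering D·S/Q plus holding Q·H/2.
TC(454) = (47,500/454)×140 + (454/2)×34 = £22,365.58
TC(1,358) = (47,500/1,358)×140 + (1,358/2)×34 = £27,982.91
Lots of 454 are cheaper by £5,617.33.

£5,617.33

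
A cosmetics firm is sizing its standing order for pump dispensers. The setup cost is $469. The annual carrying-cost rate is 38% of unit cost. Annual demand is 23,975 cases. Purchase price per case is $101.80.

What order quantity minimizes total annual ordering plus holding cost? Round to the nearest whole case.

Carrying cost H = $101.8 × 38% = $38.6840/case/yr
Q* = √(2·D·S / H) = √(2·23,975·469 / 38.684) = √581,339.8 ≈ 762.46

762 cases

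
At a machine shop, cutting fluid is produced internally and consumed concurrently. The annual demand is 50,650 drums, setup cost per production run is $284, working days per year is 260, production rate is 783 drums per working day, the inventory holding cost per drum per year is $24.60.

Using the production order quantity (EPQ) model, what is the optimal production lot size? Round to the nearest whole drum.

Daily demand d = 50,650/260 = 194.808; p = 783; 1 − d/p = 0.75120
EPQ = √(2DS / (H(1 − d/p)))
    = √(2 × 50,650 × 284 / (24.6 × 0.75120)) ≈ 1,247.72

1,248 drums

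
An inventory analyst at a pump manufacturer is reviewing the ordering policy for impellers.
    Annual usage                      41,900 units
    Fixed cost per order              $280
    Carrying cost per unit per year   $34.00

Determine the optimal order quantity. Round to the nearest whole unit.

831 units

Q* = √(2·D·S / H) = √(2·41,900·280 / 34) = √690,117.6 ≈ 830.73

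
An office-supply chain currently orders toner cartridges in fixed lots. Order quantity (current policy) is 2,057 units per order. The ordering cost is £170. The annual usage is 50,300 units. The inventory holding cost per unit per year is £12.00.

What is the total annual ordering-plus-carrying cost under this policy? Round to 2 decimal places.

Annual ordering cost = (D/Q)·S = (50,300/2,057) × 170 = £4,157.02
Annual holding cost  = (Q/2)·H = (2,057/2) × 12 = £12,342.00
Total = £4,157.02 + £12,342.00 = £16,499.02

£16,499.02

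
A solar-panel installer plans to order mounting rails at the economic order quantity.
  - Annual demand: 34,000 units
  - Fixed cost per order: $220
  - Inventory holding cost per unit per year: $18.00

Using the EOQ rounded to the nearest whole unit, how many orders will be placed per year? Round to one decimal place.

EOQ = √(2DS/H) = √(2 × 34,000 × 220 / 18)
    = √(831,111.11) ≈ 911.65 → Q = 912
Orders per year = D/Q = 34,000 / 912 = 37.281

37.3 orders per year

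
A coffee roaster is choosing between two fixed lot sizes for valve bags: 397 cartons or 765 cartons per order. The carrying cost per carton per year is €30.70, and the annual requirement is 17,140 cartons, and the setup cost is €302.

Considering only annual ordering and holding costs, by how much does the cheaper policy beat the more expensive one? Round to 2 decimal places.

Annual cost at Q: ordering D·S/Q plus holding Q·H/2.
TC(397) = (17,140/397)×302 + (397/2)×30.7 = €19,132.44
TC(765) = (17,140/765)×302 + (765/2)×30.7 = €18,509.13
Cheaper: Q = 765.  Difference = €623.31

€623.31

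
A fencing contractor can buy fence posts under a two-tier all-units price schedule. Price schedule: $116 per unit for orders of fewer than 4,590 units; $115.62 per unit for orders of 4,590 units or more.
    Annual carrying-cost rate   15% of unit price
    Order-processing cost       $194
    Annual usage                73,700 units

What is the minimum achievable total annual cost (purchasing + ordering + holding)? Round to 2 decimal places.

$8,564,111.17

H₁ = 15%×$116 = $17.4000;  H₂ = 15%×$115.62 = $17.3430
EOQ₁ = √(2×73,700×194/17.4000) = 1,281.96  (< 4,590, feasible at tier 1)
EOQ₂ = √(2×73,700×194/17.3430) = 1,284.07  (< 4,590 → use Q = 4,590 at tier-2 price)
TC(tier 1 (EOQ₁), Q≈1,282.0) = $8,571,506.13
TC(tier 2, Q≈4,590.0) = $8,564,111.17
Minimum at tier 2: $8,564,111.17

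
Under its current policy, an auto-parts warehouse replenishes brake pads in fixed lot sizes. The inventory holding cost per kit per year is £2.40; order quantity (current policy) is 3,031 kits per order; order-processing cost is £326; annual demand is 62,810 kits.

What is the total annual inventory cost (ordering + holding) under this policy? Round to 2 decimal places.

£10,392.75

Orders/yr = 62,810/3,031 = 20.723; ordering cost = 20.723 × £326 = £6,755.55
Average inventory = 3,031/2 = 1515.5; holding cost = 1515.5 × £2.4 = £3,637.20
Total = £6,755.55 + £3,637.20 = £10,392.75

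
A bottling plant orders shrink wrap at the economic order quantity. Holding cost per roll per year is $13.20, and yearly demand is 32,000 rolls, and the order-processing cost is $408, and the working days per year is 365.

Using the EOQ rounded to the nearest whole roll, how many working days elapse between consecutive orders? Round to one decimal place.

16.0 days

Q* = √(2·D·S / H) = √(2·32,000·408 / 13.2) = √1,978,181.8 ≈ 1,406.48 → Q = 1,406 rolls
T = Q/D × 365 days = 1,406/32,000 × 365 = 16.037 days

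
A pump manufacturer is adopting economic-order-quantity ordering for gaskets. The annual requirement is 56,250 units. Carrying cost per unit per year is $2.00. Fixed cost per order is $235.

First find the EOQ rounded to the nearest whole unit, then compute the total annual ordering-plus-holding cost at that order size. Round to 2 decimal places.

2DS/H = 2·56,250·235/2 = 13,218,750.00
EOQ = √13,218,750.00 ≈ 3,635.76 → Q = 3,636 units
Ordering: D/Q × S = 56,250/3,636 × $235 = $3,635.52
Holding:  Q/2 × H = 3,636/2 × $2 = $3,636.00
Total = $3,635.52 + $3,636.00 = $7,271.52

$7,271.52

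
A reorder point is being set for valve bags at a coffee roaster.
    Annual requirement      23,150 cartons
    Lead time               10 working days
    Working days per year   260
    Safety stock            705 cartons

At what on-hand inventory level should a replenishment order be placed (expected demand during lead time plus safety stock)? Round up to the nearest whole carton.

1,596 cartons

Daily demand d = 23,150 / 260 = 89.038 cartons/day
Demand during lead time = 89.038 × 10 = 890.38
Reorder point = 890.38 + 705 = 1,595.38 → round up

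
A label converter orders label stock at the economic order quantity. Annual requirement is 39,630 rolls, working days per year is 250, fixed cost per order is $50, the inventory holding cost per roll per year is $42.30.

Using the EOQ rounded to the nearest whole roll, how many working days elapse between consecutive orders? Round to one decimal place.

2DS/H = 2·39,630·50/42.3 = 93,687.94
EOQ = √93,687.94 ≈ 306.08 → Q = 306 rolls
Days between orders = 250 / (D/Q) = 250 / 129.510 ≈ 1.930

1.9 days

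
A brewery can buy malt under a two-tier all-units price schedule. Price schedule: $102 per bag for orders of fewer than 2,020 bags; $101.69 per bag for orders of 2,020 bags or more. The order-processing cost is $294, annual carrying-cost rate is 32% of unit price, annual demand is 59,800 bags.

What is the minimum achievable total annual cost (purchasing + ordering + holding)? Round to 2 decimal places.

$6,122,631.77

H₁ = 32%×$102 = $32.6400;  H₂ = 32%×$101.69 = $32.5408
EOQ₁ = √(2×59,800×294/32.6400) = 1,037.92  (< 2,020, feasible at tier 1)
EOQ₂ = √(2×59,800×294/32.5408) = 1,039.50  (< 2,020 → use Q = 2,020 at tier-2 price)
TC(tier 1 (EOQ₁), Q≈1,037.9) = $6,133,477.73
TC(tier 2, Q≈2,020.0) = $6,122,631.77
Minimum at tier 2: $6,122,631.77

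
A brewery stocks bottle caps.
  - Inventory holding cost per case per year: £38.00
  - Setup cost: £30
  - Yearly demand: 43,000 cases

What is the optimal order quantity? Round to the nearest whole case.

261 cases

2DS/H = 2·43,000·30/38 = 67,894.74
EOQ = √67,894.74 ≈ 260.57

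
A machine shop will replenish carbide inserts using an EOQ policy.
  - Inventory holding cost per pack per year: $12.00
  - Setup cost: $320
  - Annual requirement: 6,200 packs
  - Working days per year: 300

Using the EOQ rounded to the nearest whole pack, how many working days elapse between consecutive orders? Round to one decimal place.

EOQ = √(2DS/H) = √(2 × 6,200 × 320 / 12)
    = √(330,666.67) ≈ 575.04 → Q = 575 packs
Days between orders = 300 / (D/Q) = 300 / 10.783 ≈ 27.823

27.8 days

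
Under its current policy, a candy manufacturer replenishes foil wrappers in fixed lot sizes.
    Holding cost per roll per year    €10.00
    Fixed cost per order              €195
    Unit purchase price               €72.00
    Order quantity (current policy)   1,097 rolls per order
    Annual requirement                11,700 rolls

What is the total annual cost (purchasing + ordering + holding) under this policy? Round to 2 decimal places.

Orders/yr = 11,700/1,097 = 10.665; ordering cost = 10.665 × €195 = €2,079.76
Average inventory = 1,097/2 = 548.5; holding cost = 548.5 × €10 = €5,485.00
Purchase cost = D·C = 11,700 × 72 = €842,400.00
Total = €2,079.76 + €5,485.00 + €842,400.00 = €849,964.76

€849,964.76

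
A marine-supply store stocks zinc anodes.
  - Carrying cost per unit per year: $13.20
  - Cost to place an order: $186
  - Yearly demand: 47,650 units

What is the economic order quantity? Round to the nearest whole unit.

EOQ = √(2DS/H) = √(2 × 47,650 × 186 / 13.2)
    = √(1,342,863.64) ≈ 1,158.82

1,159 units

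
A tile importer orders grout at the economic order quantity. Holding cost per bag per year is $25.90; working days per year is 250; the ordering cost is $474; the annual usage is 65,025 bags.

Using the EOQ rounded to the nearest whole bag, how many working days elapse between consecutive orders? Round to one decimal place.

5.9 days

Optimal lot size Q* = (2 × 65,025 × $474 / $25.9)^½ ≈ 1,542.75 → Q = 1,543 bags
Days between orders = 250 / (D/Q) = 250 / 42.142 ≈ 5.932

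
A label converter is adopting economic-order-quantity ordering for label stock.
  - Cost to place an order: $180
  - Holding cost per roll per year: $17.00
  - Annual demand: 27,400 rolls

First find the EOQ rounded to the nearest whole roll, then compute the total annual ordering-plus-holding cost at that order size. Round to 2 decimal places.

Q* = √(2·D·S / H) = √(2·27,400·180 / 17) = √580,235.3 ≈ 761.73 → Q = 762 rolls
Ordering: D/Q × S = 27,400/762 × $180 = $6,472.44
Holding:  Q/2 × H = 762/2 × $17 = $6,477.00
Total = $6,472.44 + $6,477.00 = $12,949.44

$12,949.44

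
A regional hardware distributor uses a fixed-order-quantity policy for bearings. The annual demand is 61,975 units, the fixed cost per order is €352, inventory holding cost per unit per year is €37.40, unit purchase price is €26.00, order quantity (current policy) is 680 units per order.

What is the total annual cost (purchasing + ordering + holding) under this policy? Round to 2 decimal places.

€1,656,147.18

Ordering: D/Q × S = 61,975/680 × €352 = €32,081.18
Holding:  Q/2 × H = 680/2 × €37.4 = €12,716.00
Purchase cost = D·C = 61,975 × 26 = €1,611,350.00
Total = €32,081.18 + €12,716.00 + €1,611,350.00 = €1,656,147.18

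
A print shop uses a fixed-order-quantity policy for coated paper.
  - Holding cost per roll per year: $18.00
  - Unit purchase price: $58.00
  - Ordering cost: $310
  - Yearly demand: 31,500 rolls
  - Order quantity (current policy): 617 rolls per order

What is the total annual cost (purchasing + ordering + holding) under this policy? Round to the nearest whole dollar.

$1,848,380

Ordering: D/Q × S = 31,500/617 × $310 = $15,826.58
Holding:  Q/2 × H = 617/2 × $18 = $5,553.00
Purchase cost = D·C = 31,500 × 58 = $1,827,000.00
Total = $15,826.58 + $5,553.00 + $1,827,000.00 = $1,848,379.58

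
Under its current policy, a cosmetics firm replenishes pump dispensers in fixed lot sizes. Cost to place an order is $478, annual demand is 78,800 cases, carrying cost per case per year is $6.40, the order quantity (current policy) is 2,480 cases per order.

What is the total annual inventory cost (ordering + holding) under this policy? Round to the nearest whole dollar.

$23,124

Ordering: D/Q × S = 78,800/2,480 × $478 = $15,188.06
Holding:  Q/2 × H = 2,480/2 × $6.4 = $7,936.00
Total = $15,188.06 + $7,936.00 = $23,124.06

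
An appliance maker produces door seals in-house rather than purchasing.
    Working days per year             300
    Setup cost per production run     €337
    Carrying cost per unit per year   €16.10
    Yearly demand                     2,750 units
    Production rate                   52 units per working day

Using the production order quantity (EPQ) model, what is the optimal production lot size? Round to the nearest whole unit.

374 units

d = 2,750/300 = 9.1667 units/day;  effective holding cost H(1 − d/p) = 16.1·(1 − 9.1667/52) = 13.26186
Q* = √(2DS / H_eff) = √(2·2,750·337 / 13.26186) ≈ 373.85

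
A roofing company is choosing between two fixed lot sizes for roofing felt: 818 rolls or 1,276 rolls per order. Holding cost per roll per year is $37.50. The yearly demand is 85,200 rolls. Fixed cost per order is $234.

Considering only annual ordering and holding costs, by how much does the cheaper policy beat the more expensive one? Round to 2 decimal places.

$160.66

TC(Q) = (D/Q)S + (Q/2)H
TC(818) = (85,200/818)×234 + (818/2)×37.5 = $39,710.12
TC(1,276) = (85,200/1,276)×234 + (1,276/2)×37.5 = $39,549.45
Cheaper: Q = 1,276.  Difference = $160.66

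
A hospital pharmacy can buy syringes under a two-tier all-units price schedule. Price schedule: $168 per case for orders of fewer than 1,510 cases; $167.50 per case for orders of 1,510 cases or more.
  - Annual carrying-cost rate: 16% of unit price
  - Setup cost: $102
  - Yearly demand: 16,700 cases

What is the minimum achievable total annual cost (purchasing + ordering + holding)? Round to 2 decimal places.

H₁ = 16%×$168 = $26.8800;  H₂ = 16%×$167.50 = $26.8000
EOQ₁ = √(2×16,700×102/26.8800) = 356.01  (< 1,510, feasible at tier 1)
EOQ₂ = √(2×16,700×102/26.8000) = 356.54  (< 1,510 → use Q = 1,510 at tier-2 price)
TC(tier 1 (EOQ₁), Q≈356.0) = $2,815,169.47
TC(tier 2, Q≈1,510.0) = $2,818,612.08
Minimum at tier 1 (EOQ₁): $2,815,169.47

$2,815,169.47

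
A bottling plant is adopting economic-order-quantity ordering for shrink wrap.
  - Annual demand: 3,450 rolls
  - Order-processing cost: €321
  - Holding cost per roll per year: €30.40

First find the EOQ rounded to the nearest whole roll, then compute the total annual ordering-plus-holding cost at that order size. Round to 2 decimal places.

2DS/H = 2·3,450·321/30.4 = 72,858.55
EOQ = √72,858.55 ≈ 269.92 → Q = 270 rolls
Ordering: D/Q × S = 3,450/270 × €321 = €4,101.67
Holding:  Q/2 × H = 270/2 × €30.4 = €4,104.00
Total = €4,101.67 + €4,104.00 = €8,205.67

€8,205.67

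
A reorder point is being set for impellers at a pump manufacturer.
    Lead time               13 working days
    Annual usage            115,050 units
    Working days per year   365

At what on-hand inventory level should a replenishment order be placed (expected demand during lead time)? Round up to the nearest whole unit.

Daily demand d = 115,050 / 365 = 315.205 units/day
Demand during lead time = 315.205 × 13 = 4,097.67
Reorder point = 4,097.67 → round up

4,098 units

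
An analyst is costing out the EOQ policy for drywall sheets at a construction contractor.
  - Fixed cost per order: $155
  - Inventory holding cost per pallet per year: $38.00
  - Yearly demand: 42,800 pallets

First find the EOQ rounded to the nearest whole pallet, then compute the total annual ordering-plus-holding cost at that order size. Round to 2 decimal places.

$22,454.04

Optimal lot size Q* = (2 × 42,800 × $155 / $38)^½ ≈ 590.90 → Q = 591 pallets
Orders/yr = 42,800/591 = 72.420; ordering cost = 72.420 × $155 = $11,225.04
Average inventory = 591/2 = 295.5; holding cost = 295.5 × $38 = $11,229.00
Total = $11,225.04 + $11,229.00 = $22,454.04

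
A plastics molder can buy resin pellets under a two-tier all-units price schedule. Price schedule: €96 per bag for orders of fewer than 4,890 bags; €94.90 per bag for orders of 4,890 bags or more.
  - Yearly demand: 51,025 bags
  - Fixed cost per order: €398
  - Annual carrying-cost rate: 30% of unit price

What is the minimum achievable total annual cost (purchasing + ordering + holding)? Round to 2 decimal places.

H₁ = 30%×€96 = €28.8000;  H₂ = 30%×€94.90 = €28.4700
EOQ₁ = √(2×51,025×398/28.8000) = 1,187.55  (< 4,890, feasible at tier 1)
EOQ₂ = √(2×51,025×398/28.4700) = 1,194.41  (< 4,890 → use Q = 4,890 at tier-2 price)
TC(tier 1 (EOQ₁), Q≈1,187.5) = €4,932,601.43
TC(tier 2, Q≈4,890.0) = €4,916,034.61
Minimum at tier 2: €4,916,034.61

€4,916,034.61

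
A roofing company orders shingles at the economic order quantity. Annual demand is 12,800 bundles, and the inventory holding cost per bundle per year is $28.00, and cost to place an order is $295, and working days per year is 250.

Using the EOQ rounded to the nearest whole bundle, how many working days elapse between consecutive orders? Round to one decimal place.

EOQ = √(2DS/H) = √(2 × 12,800 × 295 / 28)
    = √(269,714.29) ≈ 519.34 → Q = 519 bundles
T = Q/D × 250 days = 519/12,800 × 250 = 10.137 days

10.1 days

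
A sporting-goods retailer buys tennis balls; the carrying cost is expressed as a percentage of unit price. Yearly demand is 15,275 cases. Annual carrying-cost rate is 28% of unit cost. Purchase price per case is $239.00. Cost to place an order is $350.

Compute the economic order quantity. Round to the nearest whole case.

H = i·C = 0.28 × $239 = $66.9200 per case-year
Optimal lot size Q* = (2 × 15,275 × $350 / $66.92)^½ ≈ 399.73

400 cases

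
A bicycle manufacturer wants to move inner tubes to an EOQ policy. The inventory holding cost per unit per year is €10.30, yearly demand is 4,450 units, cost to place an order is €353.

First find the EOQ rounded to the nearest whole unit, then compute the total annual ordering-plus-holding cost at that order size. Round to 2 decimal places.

EOQ = √(2DS/H) = √(2 × 4,450 × 353 / 10.3)
    = √(305,019.42) ≈ 552.29 → Q = 552 units
Ordering: D/Q × S = 4,450/552 × €353 = €2,845.74
Holding:  Q/2 × H = 552/2 × €10.3 = €2,842.80
Total = €2,845.74 + €2,842.80 = €5,688.54

€5,688.54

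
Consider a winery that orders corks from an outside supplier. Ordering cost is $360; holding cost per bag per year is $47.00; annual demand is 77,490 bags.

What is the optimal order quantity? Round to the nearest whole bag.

1,090 bags

Q* = √(2·D·S / H) = √(2·77,490·360 / 47) = √1,187,080.9 ≈ 1,089.53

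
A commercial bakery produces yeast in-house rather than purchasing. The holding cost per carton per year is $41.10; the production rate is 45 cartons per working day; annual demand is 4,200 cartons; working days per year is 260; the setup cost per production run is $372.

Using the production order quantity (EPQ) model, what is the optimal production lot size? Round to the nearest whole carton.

d = 4,200/260 = 16.1538 cartons/day;  effective holding cost H(1 − d/p) = 41.1·(1 − 16.1538/45) = 26.34615
Q* = √(2DS / H_eff) = √(2·4,200·372 / 26.34615) ≈ 344.39

344 cartons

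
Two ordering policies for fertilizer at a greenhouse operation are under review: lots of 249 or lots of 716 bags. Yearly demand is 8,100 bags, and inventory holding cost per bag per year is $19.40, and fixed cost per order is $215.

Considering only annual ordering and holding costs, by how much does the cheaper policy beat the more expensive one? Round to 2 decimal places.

TC(Q) = (D/Q)S + (Q/2)H
TC(249) = (8,100/249)×215 + (249/2)×19.4 = $9,409.28
TC(716) = (8,100/716)×215 + (716/2)×19.4 = $9,377.46
Cheaper: Q = 716.  Difference = $31.81

$31.81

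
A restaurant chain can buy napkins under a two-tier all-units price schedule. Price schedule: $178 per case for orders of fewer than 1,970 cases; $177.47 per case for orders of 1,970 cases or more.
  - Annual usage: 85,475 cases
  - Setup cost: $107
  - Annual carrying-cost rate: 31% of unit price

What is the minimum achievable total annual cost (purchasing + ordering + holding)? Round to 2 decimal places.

H₁ = 31%×$178 = $55.1800;  H₂ = 31%×$177.47 = $55.0157
EOQ₁ = √(2×85,475×107/55.1800) = 575.75  (< 1,970, feasible at tier 1)
EOQ₂ = √(2×85,475×107/55.0157) = 576.61  (< 1,970 → use Q = 1,970 at tier-2 price)
TC(tier 1 (EOQ₁), Q≈575.8) = $15,246,320.01
TC(tier 2, Q≈1,970.0) = $15,228,081.27
Minimum at tier 2: $15,228,081.27

$15,228,081.27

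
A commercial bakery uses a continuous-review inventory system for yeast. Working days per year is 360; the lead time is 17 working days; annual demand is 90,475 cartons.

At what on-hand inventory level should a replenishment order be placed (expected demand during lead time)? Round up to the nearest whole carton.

Daily demand d = 90,475 / 360 = 251.319 cartons/day
Demand during lead time = 251.319 × 17 = 4,272.43
Reorder point = 4,272.43 → round up

4,273 cartons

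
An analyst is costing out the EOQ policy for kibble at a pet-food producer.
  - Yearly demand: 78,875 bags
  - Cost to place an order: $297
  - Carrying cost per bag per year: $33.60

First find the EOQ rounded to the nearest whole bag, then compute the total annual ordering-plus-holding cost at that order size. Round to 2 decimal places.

$39,676.43

Optimal lot size Q* = (2 × 78,875 × $297 / $33.6)^½ ≈ 1,180.85 → Q = 1,181 bags
Orders/yr = 78,875/1,181 = 66.787; ordering cost = 66.787 × $297 = $19,835.63
Average inventory = 1,181/2 = 590.5; holding cost = 590.5 × $33.6 = $19,840.80
Total = $19,835.63 + $19,840.80 = $39,676.43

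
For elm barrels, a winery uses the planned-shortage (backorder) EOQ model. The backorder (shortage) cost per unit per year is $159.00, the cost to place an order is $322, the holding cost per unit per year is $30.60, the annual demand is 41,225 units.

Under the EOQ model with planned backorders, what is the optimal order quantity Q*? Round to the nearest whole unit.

Basic EOQ = √(2·41,225·322/30.6) = 931.456
Backorder adjustment √((H+b)/b) = √((30.6+159)/159) = 1.0920
Q* = 931.456 × 1.0920 ≈ 1,017.15

1,017 units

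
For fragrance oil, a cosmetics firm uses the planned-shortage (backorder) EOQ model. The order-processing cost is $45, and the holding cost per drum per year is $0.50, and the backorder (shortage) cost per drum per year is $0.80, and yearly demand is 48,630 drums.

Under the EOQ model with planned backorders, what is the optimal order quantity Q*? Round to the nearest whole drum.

3,772 drums

Q* = √(2DS/H) · √((H + b)/b)
   = √(2 × 48,630 × 45 / 0.5) · √((0.5 + 0.8) / 0.8)
   = 2,958.615 × 1.2748 ≈ 3,771.51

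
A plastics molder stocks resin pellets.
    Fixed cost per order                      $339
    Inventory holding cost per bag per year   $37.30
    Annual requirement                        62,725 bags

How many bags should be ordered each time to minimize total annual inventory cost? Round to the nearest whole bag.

1,068 bags

EOQ = √(2DS/H) = √(2 × 62,725 × 339 / 37.3)
    = √(1,140,148.79) ≈ 1,067.78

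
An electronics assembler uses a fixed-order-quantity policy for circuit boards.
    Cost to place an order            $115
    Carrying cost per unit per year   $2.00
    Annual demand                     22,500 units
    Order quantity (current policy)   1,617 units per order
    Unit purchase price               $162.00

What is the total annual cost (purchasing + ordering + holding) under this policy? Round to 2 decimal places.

$3,648,217.19

Ordering: D/Q × S = 22,500/1,617 × $115 = $1,600.19
Holding:  Q/2 × H = 1,617/2 × $2 = $1,617.00
Purchase cost = D·C = 22,500 × 162 = $3,645,000.00
Total = $1,600.19 + $1,617.00 + $3,645,000.00 = $3,648,217.19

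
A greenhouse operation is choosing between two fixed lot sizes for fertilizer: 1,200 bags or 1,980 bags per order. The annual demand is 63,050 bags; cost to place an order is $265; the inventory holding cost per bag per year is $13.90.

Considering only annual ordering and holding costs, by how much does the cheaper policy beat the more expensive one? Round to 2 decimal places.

Annual cost at Q: ordering D·S/Q plus holding Q·H/2.
TC(1,200) = (63,050/1,200)×265 + (1,200/2)×13.9 = $22,263.54
TC(1,980) = (63,050/1,980)×265 + (1,980/2)×13.9 = $22,199.51
|ΔTC| = |$22,263.54 − $22,199.51| = $64.03

$64.03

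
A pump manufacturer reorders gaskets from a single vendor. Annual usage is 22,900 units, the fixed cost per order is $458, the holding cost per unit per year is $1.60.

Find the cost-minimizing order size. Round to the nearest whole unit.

Q* = √(2·D·S / H) = √(2·22,900·458 / 1.6) = √13,110,250.0 ≈ 3,620.81

3,621 units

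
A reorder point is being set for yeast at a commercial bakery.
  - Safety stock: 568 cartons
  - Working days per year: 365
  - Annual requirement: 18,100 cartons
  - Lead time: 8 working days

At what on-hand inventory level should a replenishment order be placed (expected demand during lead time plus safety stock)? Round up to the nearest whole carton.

Daily demand d = 18,100 / 365 = 49.589 cartons/day
Demand during lead time = 49.589 × 8 = 396.71
Reorder point = 396.71 + 568 = 964.71 → round up

965 cartons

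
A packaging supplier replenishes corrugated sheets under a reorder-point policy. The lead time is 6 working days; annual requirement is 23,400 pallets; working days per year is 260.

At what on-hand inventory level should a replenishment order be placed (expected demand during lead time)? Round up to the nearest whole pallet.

Daily demand d = 23,400 / 260 = 90.000 pallets/day
Demand during lead time = 90.000 × 6 = 540.00
Reorder point = 540.00 → round up

540 pallets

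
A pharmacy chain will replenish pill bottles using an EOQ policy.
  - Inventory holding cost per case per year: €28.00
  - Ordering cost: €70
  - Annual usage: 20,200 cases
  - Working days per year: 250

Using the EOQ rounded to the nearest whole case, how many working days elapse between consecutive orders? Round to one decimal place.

3.9 days

2DS/H = 2·20,200·70/28 = 101,000.00
EOQ = √101,000.00 ≈ 317.80 → Q = 318 cases
Cycle time = (working days × Q)/D = (250 × 318) / 20,200 = 3.936 days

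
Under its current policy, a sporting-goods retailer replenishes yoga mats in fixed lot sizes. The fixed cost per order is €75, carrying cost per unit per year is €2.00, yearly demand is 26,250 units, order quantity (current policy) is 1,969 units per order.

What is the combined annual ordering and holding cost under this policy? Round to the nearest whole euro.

€2,969

Orders/yr = 26,250/1,969 = 13.332; ordering cost = 13.332 × €75 = €999.87
Average inventory = 1,969/2 = 984.5; holding cost = 984.5 × €2 = €1,969.00
Total = €999.87 + €1,969.00 = €2,968.87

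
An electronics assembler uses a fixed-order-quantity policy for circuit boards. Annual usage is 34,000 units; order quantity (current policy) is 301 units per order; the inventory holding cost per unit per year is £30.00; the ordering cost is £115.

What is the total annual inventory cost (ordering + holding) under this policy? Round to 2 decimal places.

Annual ordering cost = (D/Q)·S = (34,000/301) × 115 = £12,990.03
Annual holding cost  = (Q/2)·H = (301/2) × 30 = £4,515.00
Total = £12,990.03 + £4,515.00 = £17,505.03

£17,505.03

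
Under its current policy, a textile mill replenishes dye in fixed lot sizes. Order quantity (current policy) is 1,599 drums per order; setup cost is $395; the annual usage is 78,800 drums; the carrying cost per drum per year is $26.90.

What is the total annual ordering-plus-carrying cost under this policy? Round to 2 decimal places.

$40,972.47

Ordering: D/Q × S = 78,800/1,599 × $395 = $19,465.92
Holding:  Q/2 × H = 1,599/2 × $26.9 = $21,506.55
Total = $19,465.92 + $21,506.55 = $40,972.47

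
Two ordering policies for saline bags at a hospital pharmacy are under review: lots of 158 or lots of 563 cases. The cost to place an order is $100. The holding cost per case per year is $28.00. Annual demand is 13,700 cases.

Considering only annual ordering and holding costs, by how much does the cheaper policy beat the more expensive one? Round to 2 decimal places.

$567.49

Annual cost at Q: ordering D·S/Q plus holding Q·H/2.
TC(158) = (13,700/158)×100 + (158/2)×28 = $10,882.89
TC(563) = (13,700/563)×100 + (563/2)×28 = $10,315.39
|ΔTC| = |$10,882.89 − $10,315.39| = $567.49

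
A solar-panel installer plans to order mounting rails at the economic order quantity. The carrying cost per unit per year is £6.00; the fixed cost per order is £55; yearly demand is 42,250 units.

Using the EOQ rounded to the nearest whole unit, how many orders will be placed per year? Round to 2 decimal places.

Optimal lot size Q* = (2 × 42,250 × £55 / £6)^½ ≈ 880.10 → Q = 880
Orders per year = D/Q = 42,250 / 880 = 48.011

48.01 orders per year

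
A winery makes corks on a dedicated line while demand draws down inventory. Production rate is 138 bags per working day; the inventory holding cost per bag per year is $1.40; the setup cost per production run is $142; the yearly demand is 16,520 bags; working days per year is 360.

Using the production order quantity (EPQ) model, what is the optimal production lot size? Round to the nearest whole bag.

d = 16,520/360 = 45.8889 bags/day;  effective holding cost H(1 − d/p) = 1.4·(1 − 45.8889/138) = 0.93446
Q* = √(2DS / H_eff) = √(2·16,520·142 / 0.93446) ≈ 2,240.70

2,241 bags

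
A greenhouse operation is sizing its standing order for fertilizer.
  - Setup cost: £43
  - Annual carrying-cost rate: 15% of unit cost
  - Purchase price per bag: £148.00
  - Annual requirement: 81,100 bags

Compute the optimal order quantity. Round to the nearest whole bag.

H = i·C = 0.15 × £148 = £22.2000 per bag-year
2DS/H = 2·81,100·43/22.2 = 314,171.17
EOQ = √314,171.17 ≈ 560.51

561 bags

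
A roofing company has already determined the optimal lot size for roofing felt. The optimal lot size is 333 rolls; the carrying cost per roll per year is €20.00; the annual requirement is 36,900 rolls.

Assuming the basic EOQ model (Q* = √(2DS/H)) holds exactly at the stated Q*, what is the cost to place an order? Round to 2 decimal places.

€30.05

Since Q* = (2DS/H)^½, squaring gives Q*²·H = 2DS.
S = Q²H / (2D) = 333² × 20 / (2 × 36,900) = 30.0512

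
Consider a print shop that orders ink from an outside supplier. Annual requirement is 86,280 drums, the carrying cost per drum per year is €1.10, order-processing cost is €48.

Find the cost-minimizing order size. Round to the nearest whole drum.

Q* = √(2·D·S / H) = √(2·86,280·48 / 1.1) = √7,529,890.9 ≈ 2,744.06

2,744 drums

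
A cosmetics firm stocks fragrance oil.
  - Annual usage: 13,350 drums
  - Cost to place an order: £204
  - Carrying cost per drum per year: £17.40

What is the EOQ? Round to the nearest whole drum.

559 drums

Q* = √(2·D·S / H) = √(2·13,350·204 / 17.4) = √313,034.5 ≈ 559.49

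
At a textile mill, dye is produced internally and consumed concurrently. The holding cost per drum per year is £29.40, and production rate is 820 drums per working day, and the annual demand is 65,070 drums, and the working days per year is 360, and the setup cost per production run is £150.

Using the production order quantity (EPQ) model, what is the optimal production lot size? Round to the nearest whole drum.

923 drums

Daily demand d = 65,070/360 = 180.750; p = 820; 1 − d/p = 0.77957
EPQ = √(2DS / (H(1 − d/p)))
    = √(2 × 65,070 × 150 / (29.4 × 0.77957)) ≈ 922.89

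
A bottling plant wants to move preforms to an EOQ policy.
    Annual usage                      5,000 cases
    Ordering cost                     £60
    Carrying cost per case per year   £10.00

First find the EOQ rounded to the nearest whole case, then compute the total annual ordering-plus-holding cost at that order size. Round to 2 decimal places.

£2,449.49

2DS/H = 2·5,000·60/10 = 60,000.00
EOQ = √60,000.00 ≈ 244.95 → Q = 245 cases
Annual ordering cost = (D/Q)·S = (5,000/245) × 60 = £1,224.49
Annual holding cost  = (Q/2)·H = (245/2) × 10 = £1,225.00
Total = £1,224.49 + £1,225.00 = £2,449.49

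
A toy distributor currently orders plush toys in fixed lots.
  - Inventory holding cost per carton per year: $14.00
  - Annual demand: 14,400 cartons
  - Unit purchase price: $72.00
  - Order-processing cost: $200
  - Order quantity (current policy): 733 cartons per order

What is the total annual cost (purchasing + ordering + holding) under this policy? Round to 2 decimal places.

$1,045,860.06

Annual ordering cost = (D/Q)·S = (14,400/733) × 200 = $3,929.06
Annual holding cost  = (Q/2)·H = (733/2) × 14 = $5,131.00
Purchase cost = D·C = 14,400 × 72 = $1,036,800.00
Total = $3,929.06 + $5,131.00 + $1,036,800.00 = $1,045,860.06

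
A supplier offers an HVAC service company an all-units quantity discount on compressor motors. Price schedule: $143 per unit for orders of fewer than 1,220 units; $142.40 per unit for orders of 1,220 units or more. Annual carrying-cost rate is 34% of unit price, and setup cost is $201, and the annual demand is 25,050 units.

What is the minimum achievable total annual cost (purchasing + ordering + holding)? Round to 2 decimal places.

H₁ = 34%×$143 = $48.6200;  H₂ = 34%×$142.40 = $48.4160
EOQ₁ = √(2×25,050×201/48.6200) = 455.10  (< 1,220, feasible at tier 1)
EOQ₂ = √(2×25,050×201/48.4160) = 456.06  (< 1,220 → use Q = 1,220 at tier-2 price)
TC(tier 1 (EOQ₁), Q≈455.1) = $3,604,277.09
TC(tier 2, Q≈1,220.0) = $3,600,780.85
Minimum at tier 2: $3,600,780.85

$3,600,780.85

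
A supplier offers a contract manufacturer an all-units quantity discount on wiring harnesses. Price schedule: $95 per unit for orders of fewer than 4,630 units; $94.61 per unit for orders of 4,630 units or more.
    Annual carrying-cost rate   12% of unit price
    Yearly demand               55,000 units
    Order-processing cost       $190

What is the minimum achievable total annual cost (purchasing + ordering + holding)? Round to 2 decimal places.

$5,232,089.68

H₁ = 12%×$95 = $11.4000;  H₂ = 12%×$94.61 = $11.3532
EOQ₁ = √(2×55,000×190/11.4000) = 1,354.01  (< 4,630, feasible at tier 1)
EOQ₂ = √(2×55,000×190/11.3532) = 1,356.79  (< 4,630 → use Q = 4,630 at tier-2 price)
TC(tier 1 (EOQ₁), Q≈1,354.0) = $5,240,435.67
TC(tier 2, Q≈4,630.0) = $5,232,089.68
Minimum at tier 2: $5,232,089.68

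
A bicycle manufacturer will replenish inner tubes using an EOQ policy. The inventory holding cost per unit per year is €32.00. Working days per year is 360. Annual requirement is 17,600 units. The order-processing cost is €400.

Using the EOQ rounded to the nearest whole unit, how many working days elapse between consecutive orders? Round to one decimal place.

13.6 days

2DS/H = 2·17,600·400/32 = 440,000.00
EOQ = √440,000.00 ≈ 663.32 → Q = 663 units
T = Q/D × 360 days = 663/17,600 × 360 = 13.561 days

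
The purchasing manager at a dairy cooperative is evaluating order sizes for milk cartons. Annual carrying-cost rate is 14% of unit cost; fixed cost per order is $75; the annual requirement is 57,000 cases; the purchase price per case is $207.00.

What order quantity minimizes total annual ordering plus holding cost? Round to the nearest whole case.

H = i·C = 0.14 × $207 = $28.9800 per case-year
Optimal lot size Q* = (2 × 57,000 × $75 / $28.98)^½ ≈ 543.17

543 cases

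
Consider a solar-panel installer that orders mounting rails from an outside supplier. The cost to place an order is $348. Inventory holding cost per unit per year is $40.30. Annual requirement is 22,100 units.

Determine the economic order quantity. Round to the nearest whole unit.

EOQ = √(2DS/H) = √(2 × 22,100 × 348 / 40.3)
    = √(381,677.42) ≈ 617.80

618 units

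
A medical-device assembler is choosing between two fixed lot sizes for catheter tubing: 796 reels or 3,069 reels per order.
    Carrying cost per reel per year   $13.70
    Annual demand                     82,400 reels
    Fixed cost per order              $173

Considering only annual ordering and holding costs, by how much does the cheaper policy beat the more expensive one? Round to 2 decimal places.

$2,306.41

For each Q, cost = (D/Q)·S + (Q/2)·H.
TC(796) = (82,400/796)×173 + (796/2)×13.7 = $23,361.14
TC(3,069) = (82,400/3,069)×173 + (3,069/2)×13.7 = $25,667.55
Cheaper: Q = 796.  Difference = $2,306.41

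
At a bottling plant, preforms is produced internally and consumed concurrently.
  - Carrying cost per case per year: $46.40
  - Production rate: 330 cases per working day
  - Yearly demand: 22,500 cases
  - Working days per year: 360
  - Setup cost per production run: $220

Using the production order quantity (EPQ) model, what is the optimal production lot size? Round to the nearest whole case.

d = 22,500/360 = 62.5000 cases/day;  effective holding cost H(1 − d/p) = 46.4·(1 − 62.5000/330) = 37.61212
Q* = √(2DS / H_eff) = √(2·22,500·220 / 37.61212) ≈ 513.04

513 cases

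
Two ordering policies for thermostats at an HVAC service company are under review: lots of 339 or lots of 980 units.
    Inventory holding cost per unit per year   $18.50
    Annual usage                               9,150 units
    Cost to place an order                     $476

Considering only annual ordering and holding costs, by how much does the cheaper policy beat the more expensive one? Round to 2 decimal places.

$2,474.25

Annual cost at Q: ordering D·S/Q plus holding Q·H/2.
TC(339) = (9,150/339)×476 + (339/2)×18.5 = $15,983.54
TC(980) = (9,150/980)×476 + (980/2)×18.5 = $13,509.29
Cheaper: Q = 980.  Difference = $2,474.25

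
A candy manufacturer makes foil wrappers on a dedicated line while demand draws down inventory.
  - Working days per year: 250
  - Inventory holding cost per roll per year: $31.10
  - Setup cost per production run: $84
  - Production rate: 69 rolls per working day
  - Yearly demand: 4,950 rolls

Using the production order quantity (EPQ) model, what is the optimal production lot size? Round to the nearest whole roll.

d = 4,950/250 = 19.8000 rolls/day;  effective holding cost H(1 − d/p) = 31.1·(1 − 19.8000/69) = 22.17565
Q* = √(2DS / H_eff) = √(2·4,950·84 / 22.17565) ≈ 193.65

194 rolls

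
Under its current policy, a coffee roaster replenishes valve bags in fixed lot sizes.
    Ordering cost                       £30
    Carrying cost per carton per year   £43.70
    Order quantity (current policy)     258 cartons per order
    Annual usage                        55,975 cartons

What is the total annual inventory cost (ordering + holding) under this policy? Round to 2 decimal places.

£12,146.02

Annual ordering cost = (D/Q)·S = (55,975/258) × 30 = £6,508.72
Annual holding cost  = (Q/2)·H = (258/2) × 43.7 = £5,637.30
Total = £6,508.72 + £5,637.30 = £12,146.02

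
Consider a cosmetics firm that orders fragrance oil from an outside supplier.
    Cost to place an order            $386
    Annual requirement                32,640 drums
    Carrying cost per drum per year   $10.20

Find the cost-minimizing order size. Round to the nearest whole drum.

2DS/H = 2·32,640·386/10.2 = 2,470,400.00
EOQ = √2,470,400.00 ≈ 1,571.75

1,572 drums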